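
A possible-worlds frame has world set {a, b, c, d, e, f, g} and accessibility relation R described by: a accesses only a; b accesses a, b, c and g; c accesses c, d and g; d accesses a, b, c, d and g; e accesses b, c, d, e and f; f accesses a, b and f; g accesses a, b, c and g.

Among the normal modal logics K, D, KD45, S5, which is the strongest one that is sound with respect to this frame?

Serial (axiom D): yes — every world has a successor (e.g. a R a).
Euclidean (axiom 5): no — b R a and b R c, but not a R c.
Transitive (axiom 4): no — b R c and c R d, but not b R d.
Reflexive (axiom T): yes — every world is R-related to itself.
So F validates K, D; KD45 would additionally require R to be Euclidean and transitive. The strongest is D.

D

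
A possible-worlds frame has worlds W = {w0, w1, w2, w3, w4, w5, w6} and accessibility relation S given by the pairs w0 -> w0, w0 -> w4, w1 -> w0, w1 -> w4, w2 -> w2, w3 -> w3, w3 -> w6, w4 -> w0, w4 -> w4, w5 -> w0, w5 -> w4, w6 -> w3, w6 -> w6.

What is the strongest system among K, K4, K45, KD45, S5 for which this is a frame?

KD45

Transitive (axiom 4): yes — every two-step S-path is closed by a direct edge.
Euclidean (axiom 5): yes — any two successors of a common world are S-related.
Serial (axiom D): yes — every world has a successor (e.g. w0 S w0).
Reflexive (axiom T): no — w1 is not related to itself.
So F validates K, K4, K45, KD45; S5 would additionally require S to be reflexive. The strongest is KD45.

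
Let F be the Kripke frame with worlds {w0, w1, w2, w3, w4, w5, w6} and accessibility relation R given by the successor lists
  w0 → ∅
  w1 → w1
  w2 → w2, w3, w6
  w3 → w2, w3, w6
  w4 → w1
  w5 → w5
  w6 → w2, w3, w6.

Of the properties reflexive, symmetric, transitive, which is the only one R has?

Reflexive: no — w0 is not related to itself.
Symmetric: no — w4 R w1 but not w1 R w4.
Transitive: yes — every two-step R-path is closed by a direct edge.
Only transitive holds.

transitive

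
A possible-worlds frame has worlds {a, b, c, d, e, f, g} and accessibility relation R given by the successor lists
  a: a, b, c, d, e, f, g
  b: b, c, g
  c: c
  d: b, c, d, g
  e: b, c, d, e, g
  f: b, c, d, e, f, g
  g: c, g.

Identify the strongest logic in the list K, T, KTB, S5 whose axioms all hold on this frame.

Reflexive (axiom T): yes — every world is R-related to itself.
Symmetric (axiom B): no — a R b but not b R a.
Euclidean (axiom 5): no — a R b and a R d, but not b R d.
So F validates K, T; KTB would additionally require R to be symmetric. The strongest is T.

T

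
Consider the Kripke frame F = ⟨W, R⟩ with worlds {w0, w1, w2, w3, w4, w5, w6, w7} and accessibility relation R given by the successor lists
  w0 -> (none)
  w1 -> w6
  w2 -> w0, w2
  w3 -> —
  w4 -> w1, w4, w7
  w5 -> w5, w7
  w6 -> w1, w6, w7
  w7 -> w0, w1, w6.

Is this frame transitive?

Transitive: no — w1 R w6 and w6 R w7, but not w1 R w7.

No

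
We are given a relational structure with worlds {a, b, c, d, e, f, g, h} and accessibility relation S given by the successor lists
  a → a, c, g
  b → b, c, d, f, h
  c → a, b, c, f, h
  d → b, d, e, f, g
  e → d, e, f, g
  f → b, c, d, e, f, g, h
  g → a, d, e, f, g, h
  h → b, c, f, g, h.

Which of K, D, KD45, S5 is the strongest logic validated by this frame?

Serial (axiom D): yes — every world has a successor (e.g. a S a).
Euclidean (axiom 5): no — a S c and a S g, but not c S g.
Transitive (axiom 4): no — a S c and c S b, but not a S b.
Reflexive (axiom T): yes — every world is S-related to itself.
So F validates K, D; KD45 would additionally require S to be Euclidean and transitive. The strongest is D.

D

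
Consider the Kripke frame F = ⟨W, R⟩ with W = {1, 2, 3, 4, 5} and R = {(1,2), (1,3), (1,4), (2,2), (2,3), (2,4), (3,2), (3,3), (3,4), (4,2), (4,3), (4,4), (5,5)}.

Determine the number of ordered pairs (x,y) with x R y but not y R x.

Enumerating: (1,2), (1,3), (1,4).

3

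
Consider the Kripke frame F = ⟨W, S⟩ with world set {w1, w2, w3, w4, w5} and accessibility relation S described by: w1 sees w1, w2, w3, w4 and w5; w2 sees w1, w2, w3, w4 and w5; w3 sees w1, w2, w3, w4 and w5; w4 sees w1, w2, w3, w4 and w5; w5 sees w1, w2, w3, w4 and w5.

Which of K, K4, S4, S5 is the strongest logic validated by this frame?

S5

Transitive (axiom 4): yes — every two-step S-path is closed by a direct edge.
Reflexive (axiom T): yes — every world is S-related to itself.
Euclidean (axiom 5): yes — any two successors of a common world are S-related.
So F validates K, K4, S4, S5. The strongest is S5.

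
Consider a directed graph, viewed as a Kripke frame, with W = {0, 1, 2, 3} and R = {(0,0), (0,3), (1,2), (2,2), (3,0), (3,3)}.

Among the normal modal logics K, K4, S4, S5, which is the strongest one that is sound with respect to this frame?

K4

Transitive (axiom 4): yes — every two-step R-path is closed by a direct edge.
Reflexive (axiom T): no — 1 is not related to itself.
Euclidean (axiom 5): yes — any two successors of a common world are R-related.
So F validates K, K4; S4 would additionally require R to be reflexive. The strongest is K4.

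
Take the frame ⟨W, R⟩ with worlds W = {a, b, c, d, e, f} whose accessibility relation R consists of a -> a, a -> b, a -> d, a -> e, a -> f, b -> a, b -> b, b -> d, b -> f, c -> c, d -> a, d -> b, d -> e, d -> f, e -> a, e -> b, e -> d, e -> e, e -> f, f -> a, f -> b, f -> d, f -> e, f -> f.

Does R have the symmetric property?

Symmetric: no — e R b but not b R e.

No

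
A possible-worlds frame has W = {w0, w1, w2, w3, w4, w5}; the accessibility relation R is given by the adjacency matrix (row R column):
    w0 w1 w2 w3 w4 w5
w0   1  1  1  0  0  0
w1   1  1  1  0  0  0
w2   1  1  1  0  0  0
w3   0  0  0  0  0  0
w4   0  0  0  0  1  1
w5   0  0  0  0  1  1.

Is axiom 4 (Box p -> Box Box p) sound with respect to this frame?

Yes

Axiom 4 corresponds to the accessibility relation being transitive.
Transitive: yes — every two-step R-path is closed by a direct edge.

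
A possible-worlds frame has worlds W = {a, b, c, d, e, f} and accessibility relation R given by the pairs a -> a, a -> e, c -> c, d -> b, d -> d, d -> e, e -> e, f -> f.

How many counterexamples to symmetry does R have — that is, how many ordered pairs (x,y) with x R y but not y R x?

3

Enumerating: (a,e), (d,b), (d,e).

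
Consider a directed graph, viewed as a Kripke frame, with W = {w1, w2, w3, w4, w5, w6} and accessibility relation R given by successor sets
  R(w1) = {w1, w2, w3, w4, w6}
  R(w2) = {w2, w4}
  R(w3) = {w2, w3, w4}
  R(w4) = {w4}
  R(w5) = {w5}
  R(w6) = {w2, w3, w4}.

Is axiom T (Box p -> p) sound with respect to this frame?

No

The schema T characterises exactly the reflexive frames.
Reflexive: no — w6 is not related to itself.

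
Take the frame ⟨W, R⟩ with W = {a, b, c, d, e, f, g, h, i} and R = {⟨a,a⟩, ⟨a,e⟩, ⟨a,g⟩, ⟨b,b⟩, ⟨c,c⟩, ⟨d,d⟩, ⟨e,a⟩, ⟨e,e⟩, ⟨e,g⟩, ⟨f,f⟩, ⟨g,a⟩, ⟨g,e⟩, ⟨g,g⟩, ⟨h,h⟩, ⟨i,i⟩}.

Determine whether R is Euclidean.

Euclidean: yes — any two successors of a common world are R-related.

Yes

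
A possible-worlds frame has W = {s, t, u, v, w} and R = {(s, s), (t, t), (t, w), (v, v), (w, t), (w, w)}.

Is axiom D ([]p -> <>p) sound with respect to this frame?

The schema D characterises exactly the serial frames.
Serial: no — u has no R-successor.

No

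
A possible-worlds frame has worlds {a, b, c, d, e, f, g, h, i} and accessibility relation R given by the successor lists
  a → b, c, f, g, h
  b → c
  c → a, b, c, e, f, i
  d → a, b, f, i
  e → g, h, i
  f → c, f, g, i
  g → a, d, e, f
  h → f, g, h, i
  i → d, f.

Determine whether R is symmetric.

Symmetric: no — a R b but not b R a.

No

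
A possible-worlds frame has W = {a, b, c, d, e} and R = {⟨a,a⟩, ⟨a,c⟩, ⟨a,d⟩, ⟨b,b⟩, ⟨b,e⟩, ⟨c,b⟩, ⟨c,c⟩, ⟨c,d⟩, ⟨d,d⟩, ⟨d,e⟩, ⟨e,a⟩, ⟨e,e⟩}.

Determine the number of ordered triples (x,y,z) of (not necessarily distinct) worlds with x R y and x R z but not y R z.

Enumerating: (a,c,a), (a,d,a), (a,d,c), (b,e,b), (c,b,c), (c,b,d), (c,d,b), (c,d,c), (d,e,d), (e,a,e).

10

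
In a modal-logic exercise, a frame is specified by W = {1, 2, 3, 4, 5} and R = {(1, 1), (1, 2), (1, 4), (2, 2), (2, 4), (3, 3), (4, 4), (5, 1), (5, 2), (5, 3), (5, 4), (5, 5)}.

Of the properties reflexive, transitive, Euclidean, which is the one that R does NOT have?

Euclidean

Reflexive: yes — every world is R-related to itself.
Transitive: yes — every two-step R-path is closed by a direct edge.
Euclidean: no — 1 R 4 and 1 R 2, but not 4 R 2.
Only Euclidean fails.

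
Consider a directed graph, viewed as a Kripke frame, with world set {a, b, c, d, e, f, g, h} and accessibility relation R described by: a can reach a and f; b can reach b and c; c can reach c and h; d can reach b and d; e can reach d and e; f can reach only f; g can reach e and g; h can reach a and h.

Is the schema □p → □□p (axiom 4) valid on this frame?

No

The schema 4 characterises exactly the transitive frames.
Transitive: no — b R c and c R h, but not b R h.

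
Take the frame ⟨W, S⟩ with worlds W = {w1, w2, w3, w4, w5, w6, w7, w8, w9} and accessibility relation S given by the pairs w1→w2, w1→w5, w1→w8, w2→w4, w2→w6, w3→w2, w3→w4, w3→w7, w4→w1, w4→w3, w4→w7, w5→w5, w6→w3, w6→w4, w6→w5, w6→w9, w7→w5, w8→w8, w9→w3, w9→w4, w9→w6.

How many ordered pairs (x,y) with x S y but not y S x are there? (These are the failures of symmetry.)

15

Enumerating: (w1,w2), (w1,w5), (w1,w8), (w2,w4), (w2,w6), (w3,w2), (w3,w7), (w4,w1), (w4,w7), (w6,w3), (w6,w4), (w6,w5), (w7,w5), (w9,w3), (w9,w4).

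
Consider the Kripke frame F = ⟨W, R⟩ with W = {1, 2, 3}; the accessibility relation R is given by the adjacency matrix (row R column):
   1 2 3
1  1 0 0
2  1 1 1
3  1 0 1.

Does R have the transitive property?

Yes

Transitive: yes — every two-step R-path is closed by a direct edge.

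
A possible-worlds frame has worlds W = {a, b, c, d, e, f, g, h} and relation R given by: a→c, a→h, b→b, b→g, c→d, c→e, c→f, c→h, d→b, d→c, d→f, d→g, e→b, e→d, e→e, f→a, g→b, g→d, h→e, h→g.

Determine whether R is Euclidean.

No

Euclidean: no — a R h and a R c, but not h R c.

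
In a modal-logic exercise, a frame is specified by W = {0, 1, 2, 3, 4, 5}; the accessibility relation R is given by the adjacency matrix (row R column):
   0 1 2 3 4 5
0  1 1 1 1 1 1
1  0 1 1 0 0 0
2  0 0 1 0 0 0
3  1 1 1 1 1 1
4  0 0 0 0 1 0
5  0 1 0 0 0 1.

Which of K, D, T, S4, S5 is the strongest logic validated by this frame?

T

Serial (axiom D): yes — every world has a successor (e.g. 0 R 0).
Reflexive (axiom T): yes — every world is R-related to itself.
Transitive (axiom 4): no — 5 R 1 and 1 R 2, but not 5 R 2.
Euclidean (axiom 5): no — 0 R 1 and 0 R 3, but not 1 R 3.
So F validates K, D, T; S4 would additionally require R to be transitive. The strongest is T.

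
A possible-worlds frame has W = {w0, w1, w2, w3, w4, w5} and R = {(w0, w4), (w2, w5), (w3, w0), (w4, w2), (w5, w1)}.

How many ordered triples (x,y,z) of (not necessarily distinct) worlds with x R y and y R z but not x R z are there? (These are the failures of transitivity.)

Enumerating: (w0,w4,w2), (w2,w5,w1), (w3,w0,w4), (w4,w2,w5).

4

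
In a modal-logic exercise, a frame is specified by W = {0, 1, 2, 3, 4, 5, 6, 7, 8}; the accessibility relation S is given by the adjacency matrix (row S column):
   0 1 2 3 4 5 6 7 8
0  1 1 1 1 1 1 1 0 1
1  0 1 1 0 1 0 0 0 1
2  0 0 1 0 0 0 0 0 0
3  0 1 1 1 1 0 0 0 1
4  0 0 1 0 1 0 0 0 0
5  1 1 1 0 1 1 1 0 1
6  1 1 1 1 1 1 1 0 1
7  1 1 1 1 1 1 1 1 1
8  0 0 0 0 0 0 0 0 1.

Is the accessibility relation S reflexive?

Yes

Reflexive: yes — every world is S-related to itself.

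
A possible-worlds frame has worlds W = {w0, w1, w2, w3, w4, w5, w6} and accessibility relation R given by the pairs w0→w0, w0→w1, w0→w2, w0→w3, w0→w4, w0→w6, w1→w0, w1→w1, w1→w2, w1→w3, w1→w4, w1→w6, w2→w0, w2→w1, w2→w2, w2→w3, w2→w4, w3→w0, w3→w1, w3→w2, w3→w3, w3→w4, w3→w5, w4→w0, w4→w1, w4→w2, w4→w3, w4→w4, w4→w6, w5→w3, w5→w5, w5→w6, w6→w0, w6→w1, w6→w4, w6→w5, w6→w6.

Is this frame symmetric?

Yes

Symmetric: yes — every pair in R has its reverse in R.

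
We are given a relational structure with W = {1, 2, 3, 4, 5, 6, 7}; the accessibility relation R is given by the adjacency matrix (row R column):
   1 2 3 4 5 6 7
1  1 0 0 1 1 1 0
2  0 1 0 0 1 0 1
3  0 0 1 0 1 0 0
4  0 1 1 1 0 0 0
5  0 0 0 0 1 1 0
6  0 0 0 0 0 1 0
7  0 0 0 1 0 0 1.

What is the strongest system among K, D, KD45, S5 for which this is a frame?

Serial (axiom D): yes — every world has a successor (e.g. 1 R 1).
Euclidean (axiom 5): no — 1 R 4 and 1 R 5, but not 4 R 5.
Transitive (axiom 4): no — 1 R 4 and 4 R 2, but not 1 R 2.
Reflexive (axiom T): yes — every world is R-related to itself.
So F validates K, D; KD45 would additionally require R to be Euclidean and transitive. The strongest is D.

D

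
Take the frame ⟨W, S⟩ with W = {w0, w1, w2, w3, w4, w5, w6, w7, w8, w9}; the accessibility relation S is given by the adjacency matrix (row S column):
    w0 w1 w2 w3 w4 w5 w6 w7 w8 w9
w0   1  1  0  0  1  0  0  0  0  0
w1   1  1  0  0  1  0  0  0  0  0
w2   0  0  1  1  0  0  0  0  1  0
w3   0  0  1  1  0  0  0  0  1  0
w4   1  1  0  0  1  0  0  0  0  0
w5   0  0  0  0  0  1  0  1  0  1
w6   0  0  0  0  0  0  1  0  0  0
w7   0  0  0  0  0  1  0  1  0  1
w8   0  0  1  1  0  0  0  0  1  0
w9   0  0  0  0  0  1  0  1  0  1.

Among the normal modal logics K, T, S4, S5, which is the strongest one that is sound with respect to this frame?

Reflexive (axiom T): yes — every world is S-related to itself.
Transitive (axiom 4): yes — every two-step S-path is closed by a direct edge.
Euclidean (axiom 5): yes — any two successors of a common world are S-related.
So F validates K, T, S4, S5. The strongest is S5.

S5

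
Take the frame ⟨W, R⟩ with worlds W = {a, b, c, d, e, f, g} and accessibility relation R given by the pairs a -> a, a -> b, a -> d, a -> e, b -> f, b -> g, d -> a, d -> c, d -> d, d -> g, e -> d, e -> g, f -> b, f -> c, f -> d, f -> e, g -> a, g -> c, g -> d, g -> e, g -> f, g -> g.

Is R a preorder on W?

No

Reflexive: no — b is not related to itself.
Transitive: no — a R b and b R f, but not a R f.
So R is not a preorder.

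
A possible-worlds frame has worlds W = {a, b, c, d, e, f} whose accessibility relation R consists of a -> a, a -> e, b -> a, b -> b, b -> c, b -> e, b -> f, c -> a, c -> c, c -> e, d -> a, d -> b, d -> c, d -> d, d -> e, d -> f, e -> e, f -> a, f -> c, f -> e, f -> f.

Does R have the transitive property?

Yes

Transitive: yes — every two-step R-path is closed by a direct edge.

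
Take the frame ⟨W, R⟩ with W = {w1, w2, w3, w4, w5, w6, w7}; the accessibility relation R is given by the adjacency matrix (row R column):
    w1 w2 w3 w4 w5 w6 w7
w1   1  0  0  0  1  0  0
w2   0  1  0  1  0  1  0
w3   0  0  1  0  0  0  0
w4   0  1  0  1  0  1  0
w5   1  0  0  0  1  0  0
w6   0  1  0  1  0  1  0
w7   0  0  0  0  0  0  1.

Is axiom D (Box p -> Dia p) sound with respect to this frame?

Axiom D corresponds to the accessibility relation being serial.
Serial: yes — every world has a successor (e.g. w1 R w1).

Yes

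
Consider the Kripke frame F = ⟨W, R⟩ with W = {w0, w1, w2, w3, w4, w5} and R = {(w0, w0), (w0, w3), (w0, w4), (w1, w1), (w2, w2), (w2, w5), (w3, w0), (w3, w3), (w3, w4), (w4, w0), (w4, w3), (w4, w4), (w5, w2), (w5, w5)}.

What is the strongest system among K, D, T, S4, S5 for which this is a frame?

S5

Serial (axiom D): yes — every world has a successor (e.g. w0 R w0).
Reflexive (axiom T): yes — every world is R-related to itself.
Transitive (axiom 4): yes — every two-step R-path is closed by a direct edge.
Euclidean (axiom 5): yes — any two successors of a common world are R-related.
So F validates K, D, T, S4, S5. The strongest is S5.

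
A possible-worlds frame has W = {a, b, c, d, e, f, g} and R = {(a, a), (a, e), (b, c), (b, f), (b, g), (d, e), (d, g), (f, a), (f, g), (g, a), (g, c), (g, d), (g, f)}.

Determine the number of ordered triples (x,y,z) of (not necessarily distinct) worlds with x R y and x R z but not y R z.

28

Enumerating: (a,e,a), (a,e,e), (b,c,c), (b,c,f), (b,c,g), (b,f,c), (b,f,f), (b,g,g), (d,e,e), (d,e,g), (d,g,e), (d,g,g), … and 16 more.
Total: 28.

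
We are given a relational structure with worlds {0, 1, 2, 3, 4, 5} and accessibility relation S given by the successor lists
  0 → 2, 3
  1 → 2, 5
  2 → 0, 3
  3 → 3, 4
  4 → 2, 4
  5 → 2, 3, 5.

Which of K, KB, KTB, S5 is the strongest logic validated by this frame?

K

Symmetric (axiom B): no — 0 S 3 but not 3 S 0.
Reflexive (axiom T): no — 0 is not related to itself.
Euclidean (axiom 5): no — 0 S 3 and 0 S 2, but not 3 S 2.
So F validates K; KB would additionally require S to be symmetric. The strongest is K.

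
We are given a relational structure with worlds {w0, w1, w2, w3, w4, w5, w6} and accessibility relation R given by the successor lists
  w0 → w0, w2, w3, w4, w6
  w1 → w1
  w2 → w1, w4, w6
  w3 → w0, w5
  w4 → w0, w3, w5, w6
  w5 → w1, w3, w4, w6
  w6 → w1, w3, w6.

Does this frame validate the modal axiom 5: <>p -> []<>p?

By correspondence theory, 5 is valid on a frame iff R is Euclidean.
Euclidean: no — w0 R w2 and w0 R w3, but not w2 R w3.

No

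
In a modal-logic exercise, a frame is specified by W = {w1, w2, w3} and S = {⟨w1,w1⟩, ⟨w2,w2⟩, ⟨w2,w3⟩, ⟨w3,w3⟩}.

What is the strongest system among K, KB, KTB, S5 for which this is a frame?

K

Symmetric (axiom B): no — w2 S w3 but not w3 S w2.
Reflexive (axiom T): yes — every world is S-related to itself.
Euclidean (axiom 5): no — w2 S w3 and w2 S w2, but not w3 S w2.
So F validates K; KB would additionally require S to be symmetric. The strongest is K.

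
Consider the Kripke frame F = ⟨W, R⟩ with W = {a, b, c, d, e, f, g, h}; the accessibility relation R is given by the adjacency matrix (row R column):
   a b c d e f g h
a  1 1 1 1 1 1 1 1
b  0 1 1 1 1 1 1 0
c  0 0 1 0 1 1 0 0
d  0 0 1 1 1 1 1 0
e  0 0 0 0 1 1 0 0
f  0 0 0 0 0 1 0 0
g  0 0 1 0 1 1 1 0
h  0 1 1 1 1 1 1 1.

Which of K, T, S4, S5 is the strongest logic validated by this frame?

S4

Reflexive (axiom T): yes — every world is R-related to itself.
Transitive (axiom 4): yes — every two-step R-path is closed by a direct edge.
Euclidean (axiom 5): no — a R b and a R h, but not b R h.
So F validates K, T, S4; S5 would additionally require R to be Euclidean. The strongest is S4.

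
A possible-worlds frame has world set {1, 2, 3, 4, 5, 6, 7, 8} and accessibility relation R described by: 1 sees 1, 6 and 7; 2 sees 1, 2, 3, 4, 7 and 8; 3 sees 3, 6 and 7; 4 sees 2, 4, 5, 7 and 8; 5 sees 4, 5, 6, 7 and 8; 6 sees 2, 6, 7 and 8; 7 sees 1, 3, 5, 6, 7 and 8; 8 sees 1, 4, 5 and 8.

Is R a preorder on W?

No

Reflexive: yes — every world is R-related to itself.
Transitive: no — 1 R 6 and 6 R 2, but not 1 R 2.
So R is not a preorder.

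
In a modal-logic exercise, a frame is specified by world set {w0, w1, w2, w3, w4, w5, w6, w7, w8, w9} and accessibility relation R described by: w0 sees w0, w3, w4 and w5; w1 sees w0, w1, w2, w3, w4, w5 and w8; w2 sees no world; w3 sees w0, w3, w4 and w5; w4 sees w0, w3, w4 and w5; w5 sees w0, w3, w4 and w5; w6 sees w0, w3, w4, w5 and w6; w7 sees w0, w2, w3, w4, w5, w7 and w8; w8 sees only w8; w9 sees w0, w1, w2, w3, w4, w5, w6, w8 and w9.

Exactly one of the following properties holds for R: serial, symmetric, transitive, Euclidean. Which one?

Serial: no — w2 has no R-successor.
Symmetric: no — w1 R w0 but not w0 R w1.
Transitive: yes — every two-step R-path is closed by a direct edge.
Euclidean: no — w1 R w0 and w1 R w2, but not w0 R w2.
Only transitive holds.

transitive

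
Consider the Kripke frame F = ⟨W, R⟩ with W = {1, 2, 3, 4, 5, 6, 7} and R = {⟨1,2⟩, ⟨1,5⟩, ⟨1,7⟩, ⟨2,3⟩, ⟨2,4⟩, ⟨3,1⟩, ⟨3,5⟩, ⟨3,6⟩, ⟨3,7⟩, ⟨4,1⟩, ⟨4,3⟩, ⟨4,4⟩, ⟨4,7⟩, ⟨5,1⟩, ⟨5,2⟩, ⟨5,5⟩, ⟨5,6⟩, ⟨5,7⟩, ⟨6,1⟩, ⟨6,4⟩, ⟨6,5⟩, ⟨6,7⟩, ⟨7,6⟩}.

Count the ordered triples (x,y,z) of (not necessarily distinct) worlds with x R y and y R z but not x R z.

31

Enumerating: (1,2,3), (1,2,4), (1,5,1), (1,5,6), (1,7,6), (2,3,1), (2,3,5), (2,3,6), (2,3,7), (2,4,1), (2,4,7), (3,1,2), … and 19 more.
Total: 31.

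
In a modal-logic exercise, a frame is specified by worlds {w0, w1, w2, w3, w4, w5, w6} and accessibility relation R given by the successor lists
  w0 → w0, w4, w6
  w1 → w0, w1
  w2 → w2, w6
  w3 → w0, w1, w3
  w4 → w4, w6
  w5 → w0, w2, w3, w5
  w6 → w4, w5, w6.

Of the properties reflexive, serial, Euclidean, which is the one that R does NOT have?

Reflexive: yes — every world is R-related to itself.
Serial: yes — every world has a successor (e.g. w0 R w0).
Euclidean: no — w3 R w0 and w3 R w1, but not w0 R w1.
Only Euclidean fails.

Euclidean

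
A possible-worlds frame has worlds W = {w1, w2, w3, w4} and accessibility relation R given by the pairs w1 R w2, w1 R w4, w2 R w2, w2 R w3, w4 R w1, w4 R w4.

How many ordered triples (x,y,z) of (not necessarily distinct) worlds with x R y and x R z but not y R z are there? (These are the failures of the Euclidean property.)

5

Enumerating: (w1,w2,w4), (w1,w4,w2), (w2,w3,w2), (w2,w3,w3), (w4,w1,w1).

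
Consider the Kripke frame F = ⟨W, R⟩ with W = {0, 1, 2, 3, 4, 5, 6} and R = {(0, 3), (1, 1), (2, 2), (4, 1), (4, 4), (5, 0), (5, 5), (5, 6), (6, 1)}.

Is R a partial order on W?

Reflexive: no — 0 is not related to itself.
Transitive: no — 5 R 0 and 0 R 3, but not 5 R 3.
Antisymmetric: yes — no distinct pair is related both ways.
So R is not a partial order.

No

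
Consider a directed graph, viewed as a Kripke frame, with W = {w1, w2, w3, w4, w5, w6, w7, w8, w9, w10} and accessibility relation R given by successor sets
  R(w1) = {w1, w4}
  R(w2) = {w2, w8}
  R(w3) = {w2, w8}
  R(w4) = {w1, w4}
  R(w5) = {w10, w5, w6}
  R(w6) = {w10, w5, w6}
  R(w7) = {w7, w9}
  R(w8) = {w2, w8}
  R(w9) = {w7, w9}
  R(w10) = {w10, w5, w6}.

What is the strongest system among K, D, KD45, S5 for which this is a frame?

KD45

Serial (axiom D): yes — every world has a successor (e.g. w1 R w1).
Euclidean (axiom 5): yes — any two successors of a common world are R-related.
Transitive (axiom 4): yes — every two-step R-path is closed by a direct edge.
Reflexive (axiom T): no — w3 is not related to itself.
So F validates K, D, KD45; S5 would additionally require R to be reflexive. The strongest is KD45.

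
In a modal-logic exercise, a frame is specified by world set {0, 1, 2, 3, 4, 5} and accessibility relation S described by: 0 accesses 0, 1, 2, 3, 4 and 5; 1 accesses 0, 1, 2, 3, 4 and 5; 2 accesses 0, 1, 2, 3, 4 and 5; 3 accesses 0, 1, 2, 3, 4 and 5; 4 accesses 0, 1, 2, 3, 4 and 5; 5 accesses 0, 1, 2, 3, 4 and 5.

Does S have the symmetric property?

Yes

Symmetric: yes — every pair in S has its reverse in S.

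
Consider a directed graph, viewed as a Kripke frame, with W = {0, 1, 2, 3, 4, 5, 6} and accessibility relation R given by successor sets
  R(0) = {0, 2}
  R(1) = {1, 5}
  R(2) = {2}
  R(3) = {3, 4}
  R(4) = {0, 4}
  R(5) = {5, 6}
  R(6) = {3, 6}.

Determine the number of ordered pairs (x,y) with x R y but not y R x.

Enumerating: (0,2), (1,5), (3,4), (4,0), (5,6), (6,3).

6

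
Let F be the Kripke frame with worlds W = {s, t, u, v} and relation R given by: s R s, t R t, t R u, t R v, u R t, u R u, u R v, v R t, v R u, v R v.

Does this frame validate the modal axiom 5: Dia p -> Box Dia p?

By correspondence theory, 5 is valid on a frame iff R is Euclidean.
Euclidean: yes — any two successors of a common world are R-related.

Yes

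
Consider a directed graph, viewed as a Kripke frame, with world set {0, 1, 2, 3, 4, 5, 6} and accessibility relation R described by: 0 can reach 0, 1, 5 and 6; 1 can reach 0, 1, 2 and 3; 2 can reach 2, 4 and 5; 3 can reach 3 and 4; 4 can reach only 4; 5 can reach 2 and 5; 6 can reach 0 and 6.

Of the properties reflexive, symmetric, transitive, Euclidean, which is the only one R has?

reflexive

Reflexive: yes — every world is R-related to itself.
Symmetric: no — 0 R 5 but not 5 R 0.
Transitive: no — 0 R 1 and 1 R 2, but not 0 R 2.
Euclidean: no — 0 R 1 and 0 R 5, but not 1 R 5.
Only reflexive holds.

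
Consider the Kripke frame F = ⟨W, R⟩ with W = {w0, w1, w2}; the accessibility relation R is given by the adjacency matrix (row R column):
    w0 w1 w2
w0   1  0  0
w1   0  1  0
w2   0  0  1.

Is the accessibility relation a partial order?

Reflexive: yes — every world is R-related to itself.
Transitive: yes — every two-step R-path is closed by a direct edge.
Antisymmetric: yes — no distinct pair is related both ways.
So R is a partial order.

Yes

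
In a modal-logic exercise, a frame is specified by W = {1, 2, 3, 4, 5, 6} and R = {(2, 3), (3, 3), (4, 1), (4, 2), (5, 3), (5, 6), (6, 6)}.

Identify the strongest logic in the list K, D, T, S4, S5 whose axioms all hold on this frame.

K

Serial (axiom D): no — 1 has no R-successor.
Reflexive (axiom T): no — 1 is not related to itself.
Transitive (axiom 4): no — 4 R 2 and 2 R 3, but not 4 R 3.
Euclidean (axiom 5): no — 4 R 1 and 4 R 2, but not 1 R 2.
So F validates K; D would additionally require R to be serial. The strongest is K.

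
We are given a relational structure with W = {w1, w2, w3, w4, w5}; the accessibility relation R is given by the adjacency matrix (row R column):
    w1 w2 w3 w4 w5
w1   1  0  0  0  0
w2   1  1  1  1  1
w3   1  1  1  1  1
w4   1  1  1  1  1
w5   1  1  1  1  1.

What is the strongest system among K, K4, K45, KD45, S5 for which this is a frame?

K4

Transitive (axiom 4): yes — every two-step R-path is closed by a direct edge.
Euclidean (axiom 5): no — w2 R w1 and w2 R w3, but not w1 R w3.
Serial (axiom D): yes — every world has a successor (e.g. w1 R w1).
Reflexive (axiom T): yes — every world is R-related to itself.
So F validates K, K4; K45 would additionally require R to be Euclidean. The strongest is K4.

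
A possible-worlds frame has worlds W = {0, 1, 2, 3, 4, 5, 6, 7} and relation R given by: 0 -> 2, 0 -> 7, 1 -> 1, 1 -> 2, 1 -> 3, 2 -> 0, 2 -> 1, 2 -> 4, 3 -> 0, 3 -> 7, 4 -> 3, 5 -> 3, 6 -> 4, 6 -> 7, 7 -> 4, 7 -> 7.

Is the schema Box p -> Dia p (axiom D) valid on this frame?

Yes

Axiom D corresponds to the accessibility relation being serial.
Serial: yes — every world has a successor (e.g. 0 R 2).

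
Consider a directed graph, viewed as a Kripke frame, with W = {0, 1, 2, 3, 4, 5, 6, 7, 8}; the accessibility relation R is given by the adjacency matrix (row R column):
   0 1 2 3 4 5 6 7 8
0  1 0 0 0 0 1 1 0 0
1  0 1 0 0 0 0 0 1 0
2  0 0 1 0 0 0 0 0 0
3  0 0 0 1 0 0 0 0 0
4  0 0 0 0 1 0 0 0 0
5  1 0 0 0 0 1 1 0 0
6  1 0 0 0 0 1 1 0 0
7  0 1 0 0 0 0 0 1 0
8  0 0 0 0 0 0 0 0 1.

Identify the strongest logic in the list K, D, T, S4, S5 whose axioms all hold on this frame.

Serial (axiom D): yes — every world has a successor (e.g. 0 R 0).
Reflexive (axiom T): yes — every world is R-related to itself.
Transitive (axiom 4): yes — every two-step R-path is closed by a direct edge.
Euclidean (axiom 5): yes — any two successors of a common world are R-related.
So F validates K, D, T, S4, S5. The strongest is S5.

S5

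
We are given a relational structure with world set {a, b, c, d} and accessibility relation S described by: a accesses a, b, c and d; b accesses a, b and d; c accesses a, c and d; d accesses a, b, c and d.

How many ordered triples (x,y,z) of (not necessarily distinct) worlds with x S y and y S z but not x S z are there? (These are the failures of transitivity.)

Enumerating: (b,a,c), (b,d,c), (c,a,b), (c,d,b).

4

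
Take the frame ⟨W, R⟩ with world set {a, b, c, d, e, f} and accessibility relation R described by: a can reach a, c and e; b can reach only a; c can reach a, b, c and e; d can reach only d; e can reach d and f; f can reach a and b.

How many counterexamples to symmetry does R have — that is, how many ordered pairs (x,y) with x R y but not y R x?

8

Enumerating: (a,e), (b,a), (c,b), (c,e), (e,d), (e,f), (f,a), (f,b).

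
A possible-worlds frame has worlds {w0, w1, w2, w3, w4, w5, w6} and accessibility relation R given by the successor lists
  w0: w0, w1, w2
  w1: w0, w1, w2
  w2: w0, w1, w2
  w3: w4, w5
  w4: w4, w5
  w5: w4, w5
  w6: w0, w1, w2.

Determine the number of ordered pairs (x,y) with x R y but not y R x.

5

Enumerating: (w3,w4), (w3,w5), (w6,w0), (w6,w1), (w6,w2).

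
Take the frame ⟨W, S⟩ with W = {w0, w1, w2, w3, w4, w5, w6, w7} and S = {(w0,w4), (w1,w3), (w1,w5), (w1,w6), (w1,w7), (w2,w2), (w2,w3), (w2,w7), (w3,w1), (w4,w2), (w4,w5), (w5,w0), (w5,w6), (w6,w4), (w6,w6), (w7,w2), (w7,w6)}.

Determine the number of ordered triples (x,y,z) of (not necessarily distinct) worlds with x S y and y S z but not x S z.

Enumerating: (w0,w4,w2), (w0,w4,w5), (w1,w3,w1), (w1,w5,w0), (w1,w6,w4), (w1,w7,w2), (w2,w3,w1), (w2,w7,w6), (w3,w1,w3), (w3,w1,w5), (w3,w1,w6), (w3,w1,w7), … and 11 more.
Total: 23.

23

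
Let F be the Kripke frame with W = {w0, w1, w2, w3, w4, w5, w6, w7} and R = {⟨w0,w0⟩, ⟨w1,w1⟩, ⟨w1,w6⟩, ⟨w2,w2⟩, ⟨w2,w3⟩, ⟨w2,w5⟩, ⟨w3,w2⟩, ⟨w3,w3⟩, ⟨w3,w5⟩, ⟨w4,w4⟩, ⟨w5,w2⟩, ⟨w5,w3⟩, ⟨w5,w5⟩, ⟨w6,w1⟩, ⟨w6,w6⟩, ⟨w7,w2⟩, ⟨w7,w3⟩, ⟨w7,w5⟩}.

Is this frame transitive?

Yes

Transitive: yes — every two-step R-path is closed by a direct edge.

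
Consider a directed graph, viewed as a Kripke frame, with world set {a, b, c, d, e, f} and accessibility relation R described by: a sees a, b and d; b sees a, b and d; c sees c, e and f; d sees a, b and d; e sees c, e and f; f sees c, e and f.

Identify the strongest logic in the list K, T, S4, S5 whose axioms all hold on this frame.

Reflexive (axiom T): yes — every world is R-related to itself.
Transitive (axiom 4): yes — every two-step R-path is closed by a direct edge.
Euclidean (axiom 5): yes — any two successors of a common world are R-related.
So F validates K, T, S4, S5. The strongest is S5.

S5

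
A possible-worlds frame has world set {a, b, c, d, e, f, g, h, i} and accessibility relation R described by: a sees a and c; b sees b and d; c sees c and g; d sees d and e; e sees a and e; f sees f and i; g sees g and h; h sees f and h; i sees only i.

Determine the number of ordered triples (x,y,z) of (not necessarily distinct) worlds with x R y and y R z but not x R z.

7

Enumerating: (a,c,g), (b,d,e), (c,g,h), (d,e,a), (e,a,c), (g,h,f), (h,f,i).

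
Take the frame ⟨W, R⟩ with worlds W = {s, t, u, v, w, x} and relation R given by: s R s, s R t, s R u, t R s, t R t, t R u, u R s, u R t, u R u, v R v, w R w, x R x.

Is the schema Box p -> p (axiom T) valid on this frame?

By correspondence theory, T is valid on a frame iff R is reflexive.
Reflexive: yes — every world is R-related to itself.

Yes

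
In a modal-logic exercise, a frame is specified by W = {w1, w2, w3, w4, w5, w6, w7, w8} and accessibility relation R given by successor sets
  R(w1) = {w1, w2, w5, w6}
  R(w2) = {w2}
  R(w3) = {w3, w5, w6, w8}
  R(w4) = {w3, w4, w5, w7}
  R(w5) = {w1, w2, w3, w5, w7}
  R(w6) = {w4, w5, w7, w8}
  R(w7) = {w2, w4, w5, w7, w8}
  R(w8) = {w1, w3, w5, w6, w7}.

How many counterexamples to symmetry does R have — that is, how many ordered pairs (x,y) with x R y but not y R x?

Enumerating: (w1,w2), (w1,w6), (w3,w6), (w4,w3), (w4,w5), (w5,w2), (w6,w4), (w6,w5), (w6,w7), (w7,w2), (w8,w1), (w8,w5).

12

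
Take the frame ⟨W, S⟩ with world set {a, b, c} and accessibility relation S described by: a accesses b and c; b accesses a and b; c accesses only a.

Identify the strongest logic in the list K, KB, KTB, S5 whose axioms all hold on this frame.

Symmetric (axiom B): yes — every pair in S has its reverse in S.
Reflexive (axiom T): no — a is not related to itself.
Euclidean (axiom 5): no — a S b and a S c, but not b S c.
So F validates K, KB; KTB would additionally require S to be reflexive. The strongest is KB.

KB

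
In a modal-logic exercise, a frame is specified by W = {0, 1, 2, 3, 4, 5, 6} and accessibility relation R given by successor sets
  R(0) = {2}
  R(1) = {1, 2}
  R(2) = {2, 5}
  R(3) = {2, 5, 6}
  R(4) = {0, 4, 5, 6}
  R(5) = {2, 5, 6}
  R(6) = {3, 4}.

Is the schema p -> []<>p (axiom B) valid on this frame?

Axiom B corresponds to the accessibility relation being symmetric.
Symmetric: no — 0 R 2 but not 2 R 0.

No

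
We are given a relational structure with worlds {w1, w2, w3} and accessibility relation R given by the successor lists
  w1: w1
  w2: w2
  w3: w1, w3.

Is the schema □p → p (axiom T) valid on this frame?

The schema T characterises exactly the reflexive frames.
Reflexive: yes — every world is R-related to itself.

Yes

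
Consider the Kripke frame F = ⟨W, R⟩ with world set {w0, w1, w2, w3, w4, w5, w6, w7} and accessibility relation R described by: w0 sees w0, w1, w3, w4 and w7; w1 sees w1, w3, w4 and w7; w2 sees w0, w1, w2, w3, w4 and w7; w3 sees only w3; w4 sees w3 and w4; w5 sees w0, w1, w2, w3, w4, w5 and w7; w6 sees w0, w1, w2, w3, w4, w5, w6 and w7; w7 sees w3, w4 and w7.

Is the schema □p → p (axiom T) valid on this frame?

Yes

The schema T characterises exactly the reflexive frames.
Reflexive: yes — every world is R-related to itself.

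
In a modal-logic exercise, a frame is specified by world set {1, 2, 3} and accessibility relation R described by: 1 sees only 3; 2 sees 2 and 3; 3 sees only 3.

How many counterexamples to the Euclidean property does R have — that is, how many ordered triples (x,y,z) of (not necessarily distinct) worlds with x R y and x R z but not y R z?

Enumerating: (2,3,2).

1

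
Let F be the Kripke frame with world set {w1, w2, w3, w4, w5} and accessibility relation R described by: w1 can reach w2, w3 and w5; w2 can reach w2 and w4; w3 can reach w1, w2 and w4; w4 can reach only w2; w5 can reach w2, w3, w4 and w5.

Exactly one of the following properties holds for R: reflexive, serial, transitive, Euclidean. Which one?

serial

Reflexive: no — w1 is not related to itself.
Serial: yes — every world has a successor (e.g. w1 R w2).
Transitive: no — w1 R w2 and w2 R w4, but not w1 R w4.
Euclidean: no — w1 R w2 and w1 R w3, but not w2 R w3.
Only serial holds.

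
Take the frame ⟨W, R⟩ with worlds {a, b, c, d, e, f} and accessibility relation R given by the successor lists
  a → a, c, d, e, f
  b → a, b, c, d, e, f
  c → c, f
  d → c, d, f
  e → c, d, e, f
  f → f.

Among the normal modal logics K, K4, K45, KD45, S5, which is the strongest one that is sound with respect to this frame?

K4

Transitive (axiom 4): yes — every two-step R-path is closed by a direct edge.
Euclidean (axiom 5): no — a R c and a R d, but not c R d.
Serial (axiom D): yes — every world has a successor (e.g. a R a).
Reflexive (axiom T): yes — every world is R-related to itself.
So F validates K, K4; K45 would additionally require R to be Euclidean. The strongest is K4.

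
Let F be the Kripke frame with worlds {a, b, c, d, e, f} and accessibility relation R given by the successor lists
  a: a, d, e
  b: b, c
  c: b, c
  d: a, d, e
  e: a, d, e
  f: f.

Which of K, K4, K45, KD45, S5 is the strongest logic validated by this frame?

S5

Transitive (axiom 4): yes — every two-step R-path is closed by a direct edge.
Euclidean (axiom 5): yes — any two successors of a common world are R-related.
Serial (axiom D): yes — every world has a successor (e.g. a R a).
Reflexive (axiom T): yes — every world is R-related to itself.
So F validates K, K4, K45, KD45, S5. The strongest is S5.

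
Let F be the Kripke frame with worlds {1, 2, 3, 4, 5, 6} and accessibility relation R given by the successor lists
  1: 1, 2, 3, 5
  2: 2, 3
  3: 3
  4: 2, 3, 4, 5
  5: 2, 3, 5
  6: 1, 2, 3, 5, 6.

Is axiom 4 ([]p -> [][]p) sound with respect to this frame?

The schema 4 characterises exactly the transitive frames.
Transitive: yes — every two-step R-path is closed by a direct edge.

Yes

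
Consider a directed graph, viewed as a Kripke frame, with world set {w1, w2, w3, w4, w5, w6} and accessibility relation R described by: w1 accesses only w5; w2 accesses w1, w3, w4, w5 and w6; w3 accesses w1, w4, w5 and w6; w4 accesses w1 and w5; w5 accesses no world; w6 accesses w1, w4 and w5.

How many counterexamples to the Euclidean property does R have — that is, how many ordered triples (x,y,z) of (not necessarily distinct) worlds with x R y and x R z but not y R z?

35

Enumerating: (w1,w5,w5), (w2,w1,w1), (w2,w1,w3), (w2,w1,w4), (w2,w1,w6), (w2,w3,w3), (w2,w4,w3), (w2,w4,w4), (w2,w4,w6), (w2,w5,w1), (w2,w5,w3), (w2,w5,w4), … and 23 more.
Total: 35.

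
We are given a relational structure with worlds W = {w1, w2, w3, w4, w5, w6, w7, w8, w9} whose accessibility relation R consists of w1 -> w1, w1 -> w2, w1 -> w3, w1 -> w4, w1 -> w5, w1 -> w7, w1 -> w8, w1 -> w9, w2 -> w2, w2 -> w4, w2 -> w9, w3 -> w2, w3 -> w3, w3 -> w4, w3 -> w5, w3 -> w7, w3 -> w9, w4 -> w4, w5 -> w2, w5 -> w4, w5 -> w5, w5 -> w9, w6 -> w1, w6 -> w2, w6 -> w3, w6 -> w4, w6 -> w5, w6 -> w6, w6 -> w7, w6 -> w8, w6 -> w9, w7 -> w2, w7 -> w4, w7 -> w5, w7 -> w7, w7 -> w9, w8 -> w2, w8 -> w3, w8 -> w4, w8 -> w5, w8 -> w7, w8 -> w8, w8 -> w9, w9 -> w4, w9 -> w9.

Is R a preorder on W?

Yes

Reflexive: yes — every world is R-related to itself.
Transitive: yes — every two-step R-path is closed by a direct edge.
So R is a preorder.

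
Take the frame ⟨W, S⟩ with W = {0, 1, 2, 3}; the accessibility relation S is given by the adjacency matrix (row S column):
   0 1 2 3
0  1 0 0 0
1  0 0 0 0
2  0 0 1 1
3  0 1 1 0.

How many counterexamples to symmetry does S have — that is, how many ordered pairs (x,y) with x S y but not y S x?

Enumerating: (3,1).

1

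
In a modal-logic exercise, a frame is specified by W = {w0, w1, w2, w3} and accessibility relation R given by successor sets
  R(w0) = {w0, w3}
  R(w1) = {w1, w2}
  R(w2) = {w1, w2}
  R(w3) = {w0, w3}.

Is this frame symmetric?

Symmetric: yes — every pair in R has its reverse in R.

Yes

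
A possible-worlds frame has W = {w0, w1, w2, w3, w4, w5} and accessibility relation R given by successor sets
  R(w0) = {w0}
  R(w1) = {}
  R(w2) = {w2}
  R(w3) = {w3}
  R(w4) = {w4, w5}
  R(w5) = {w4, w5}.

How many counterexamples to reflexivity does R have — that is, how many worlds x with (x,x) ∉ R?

1

Enumerating: w1.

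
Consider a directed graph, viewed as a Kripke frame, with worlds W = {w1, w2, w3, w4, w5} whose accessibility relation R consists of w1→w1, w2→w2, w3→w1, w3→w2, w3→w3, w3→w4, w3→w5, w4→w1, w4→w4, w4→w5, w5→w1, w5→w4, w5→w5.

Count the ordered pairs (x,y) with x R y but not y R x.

Enumerating: (w3,w1), (w3,w2), (w3,w4), (w3,w5), (w4,w1), (w5,w1).

6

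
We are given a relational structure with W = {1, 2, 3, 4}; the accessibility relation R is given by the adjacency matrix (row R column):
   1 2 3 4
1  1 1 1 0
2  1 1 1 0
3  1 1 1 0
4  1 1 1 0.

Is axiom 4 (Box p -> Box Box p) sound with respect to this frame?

The schema 4 characterises exactly the transitive frames.
Transitive: yes — every two-step R-path is closed by a direct edge.

Yes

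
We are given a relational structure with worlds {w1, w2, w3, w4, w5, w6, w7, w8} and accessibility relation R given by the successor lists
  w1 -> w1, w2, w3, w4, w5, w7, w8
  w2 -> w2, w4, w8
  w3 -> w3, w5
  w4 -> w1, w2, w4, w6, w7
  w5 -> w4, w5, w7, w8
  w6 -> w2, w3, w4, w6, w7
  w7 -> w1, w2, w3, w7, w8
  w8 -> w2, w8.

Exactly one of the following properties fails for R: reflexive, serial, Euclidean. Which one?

Euclidean

Reflexive: yes — every world is R-related to itself.
Serial: yes — every world has a successor (e.g. w1 R w1).
Euclidean: no — w1 R w2 and w1 R w3, but not w2 R w3.
Only Euclidean fails.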